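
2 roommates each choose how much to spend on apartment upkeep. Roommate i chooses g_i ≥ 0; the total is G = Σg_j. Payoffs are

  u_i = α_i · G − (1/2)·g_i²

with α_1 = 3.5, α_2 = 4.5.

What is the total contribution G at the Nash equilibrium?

8

Roommate i's FOC: ∂u_i/∂g_i = α_i − g_i = 0, so g_i* = α_i.
NE contributions = (3.5, 4.5); G = 8.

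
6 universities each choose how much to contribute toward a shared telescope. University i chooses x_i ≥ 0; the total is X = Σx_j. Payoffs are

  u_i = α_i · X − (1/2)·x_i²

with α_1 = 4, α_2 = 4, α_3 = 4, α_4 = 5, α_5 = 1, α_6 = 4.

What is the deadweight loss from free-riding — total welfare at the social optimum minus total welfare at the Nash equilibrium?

1013

University i's FOC: ∂u_i/∂x_i = α_i − x_i = 0, so x_i* = α_i.
NE contributions = (4, 4, 4, 5, 1, 4); X = 22.
W^NE = (Σα)·X − ½Σα_i² = 22² − ½·90 = 439.
Planner sets x_i = Σα_j = 22 for every i, so X^SO = 6·22 = 132.
W^SO = (Σα)·X^SO − ½·6·(Σα)² = (6/2)·22² = 1452.
Deadweight loss = W^SO − W^NE = 1013.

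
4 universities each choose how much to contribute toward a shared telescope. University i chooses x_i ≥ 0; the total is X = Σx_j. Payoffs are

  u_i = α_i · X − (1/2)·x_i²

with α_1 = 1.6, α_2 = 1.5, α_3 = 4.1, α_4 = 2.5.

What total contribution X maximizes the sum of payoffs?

38.8

Planner FOC: ∂(Σu_j)/∂x_i = (Σα_j) − x_i = 0, so x_i^SO = Σα_j = 9.7 for every i; X^SO = 38.8.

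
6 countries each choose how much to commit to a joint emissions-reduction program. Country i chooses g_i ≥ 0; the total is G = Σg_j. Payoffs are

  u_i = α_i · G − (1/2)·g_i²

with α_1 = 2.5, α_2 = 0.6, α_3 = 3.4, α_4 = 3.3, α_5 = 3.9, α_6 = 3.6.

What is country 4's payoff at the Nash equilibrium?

Country i's FOC: ∂u_i/∂g_i = α_i − g_i = 0, so g_i* = α_i.
NE contributions = (2.5, 0.6, 3.4, 3.3, 3.9, 3.6); G = 17.3.
u_4 = α_4·G − ½·(g_4)² = 3.3·17.3 − ½·3.3² = 51.645.

51.645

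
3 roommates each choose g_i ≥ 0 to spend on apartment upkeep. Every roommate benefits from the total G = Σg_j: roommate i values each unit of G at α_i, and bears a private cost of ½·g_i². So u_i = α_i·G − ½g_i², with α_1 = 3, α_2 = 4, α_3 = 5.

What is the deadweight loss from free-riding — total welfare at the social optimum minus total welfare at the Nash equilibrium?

Roommate i's FOC: ∂u_i/∂g_i = α_i − g_i = 0, so g_i* = α_i.
NE contributions = (3, 4, 5); G = 12.
W^NE = (Σα)·G − ½Σα_i² = 12² − ½·50 = 119.
Planner sets g_i = Σα_j = 12 for every i, so G^SO = 3·12 = 36.
W^SO = (Σα)·G^SO − ½·3·(Σα)² = (3/2)·12² = 216.
Deadweight loss = W^SO − W^NE = 97.

97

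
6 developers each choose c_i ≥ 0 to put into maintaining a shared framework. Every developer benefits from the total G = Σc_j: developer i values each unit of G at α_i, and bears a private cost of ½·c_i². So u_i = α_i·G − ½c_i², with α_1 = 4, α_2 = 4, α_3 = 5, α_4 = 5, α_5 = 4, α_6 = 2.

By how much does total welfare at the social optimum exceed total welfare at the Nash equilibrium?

Developer i's FOC: ∂u_i/∂c_i = α_i − c_i = 0, so c_i* = α_i.
NE contributions = (4, 4, 5, 5, 4, 2); G = 24.
W^NE = (Σα)·G − ½Σα_i² = 24² − ½·102 = 525.
Planner sets c_i = Σα_j = 24 for every i, so G^SO = 6·24 = 144.
W^SO = (Σα)·G^SO − ½·6·(Σα)² = (6/2)·24² = 1728.
Deadweight loss = W^SO − W^NE = 1203.

1203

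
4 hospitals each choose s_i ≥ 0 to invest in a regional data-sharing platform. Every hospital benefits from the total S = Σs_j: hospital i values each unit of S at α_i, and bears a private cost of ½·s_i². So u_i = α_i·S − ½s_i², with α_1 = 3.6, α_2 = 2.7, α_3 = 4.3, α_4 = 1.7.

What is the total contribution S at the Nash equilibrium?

Hospital i's FOC: ∂u_i/∂s_i = α_i − s_i = 0, so s_i* = α_i.
NE contributions = (3.6, 2.7, 4.3, 1.7); S = 12.3.

12.3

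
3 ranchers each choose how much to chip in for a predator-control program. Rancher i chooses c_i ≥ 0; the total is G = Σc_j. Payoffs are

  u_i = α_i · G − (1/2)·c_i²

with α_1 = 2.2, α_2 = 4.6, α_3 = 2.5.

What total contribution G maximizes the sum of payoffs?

Planner FOC: ∂(Σu_j)/∂c_i = (Σα_j) − c_i = 0, so c_i^SO = Σα_j = 9.3 for every i; G^SO = 27.9.

27.9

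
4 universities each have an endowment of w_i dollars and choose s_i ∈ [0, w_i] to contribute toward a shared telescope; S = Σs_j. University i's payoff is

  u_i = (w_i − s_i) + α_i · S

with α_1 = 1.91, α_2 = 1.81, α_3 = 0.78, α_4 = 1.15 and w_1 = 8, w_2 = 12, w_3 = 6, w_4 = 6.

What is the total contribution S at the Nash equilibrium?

∂u_i/∂s_i = α_i − 1, so university i contributes w_i if α_i > 1, else 0.
α_i > 1 for i ∈ {1, 2, 4}; NE contributions (8, 12, 0, 6), S = 26.

26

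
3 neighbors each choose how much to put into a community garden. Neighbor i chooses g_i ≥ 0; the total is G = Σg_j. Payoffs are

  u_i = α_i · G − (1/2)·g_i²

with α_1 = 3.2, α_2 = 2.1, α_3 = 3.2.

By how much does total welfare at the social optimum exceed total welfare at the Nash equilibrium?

48.57

Neighbor i's FOC: ∂u_i/∂g_i = α_i − g_i = 0, so g_i* = α_i.
NE contributions = (3.2, 2.1, 3.2); G = 8.5.
W^NE = (Σα)·G − ½Σα_i² = 8.5² − ½·24.89 = 59.805.
Planner sets g_i = Σα_j = 8.5 for every i, so G^SO = 3·8.5 = 25.5.
W^SO = (Σα)·G^SO − ½·3·(Σα)² = (3/2)·8.5² = 108.375.
Deadweight loss = W^SO − W^NE = 48.57.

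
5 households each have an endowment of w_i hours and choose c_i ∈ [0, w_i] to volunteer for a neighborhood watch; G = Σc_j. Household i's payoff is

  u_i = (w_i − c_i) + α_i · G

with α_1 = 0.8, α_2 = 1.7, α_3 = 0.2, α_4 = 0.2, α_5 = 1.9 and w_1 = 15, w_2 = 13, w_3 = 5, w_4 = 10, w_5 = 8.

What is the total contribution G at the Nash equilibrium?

21

∂u_i/∂c_i = α_i − 1, so household i contributes w_i if α_i > 1, else 0.
α_i > 1 for i ∈ {2, 5}; NE contributions (0, 13, 0, 0, 8), G = 21.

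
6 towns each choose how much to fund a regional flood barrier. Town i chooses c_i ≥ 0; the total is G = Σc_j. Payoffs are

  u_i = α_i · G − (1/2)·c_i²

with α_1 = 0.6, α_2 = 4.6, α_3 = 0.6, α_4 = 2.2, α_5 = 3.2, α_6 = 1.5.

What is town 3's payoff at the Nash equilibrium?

7.44

Town i's FOC: ∂u_i/∂c_i = α_i − c_i = 0, so c_i* = α_i.
NE contributions = (0.6, 4.6, 0.6, 2.2, 3.2, 1.5); G = 12.7.
u_3 = α_3·G − ½·(c_3)² = 0.6·12.7 − ½·0.6² = 7.44.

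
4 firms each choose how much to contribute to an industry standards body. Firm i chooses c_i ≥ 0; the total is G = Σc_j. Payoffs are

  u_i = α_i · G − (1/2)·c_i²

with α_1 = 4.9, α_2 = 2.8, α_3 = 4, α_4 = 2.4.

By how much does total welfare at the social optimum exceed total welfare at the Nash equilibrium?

225.615

Firm i's FOC: ∂u_i/∂c_i = α_i − c_i = 0, so c_i* = α_i.
NE contributions = (4.9, 2.8, 4, 2.4); G = 14.1.
W^NE = (Σα)·G − ½Σα_i² = 14.1² − ½·53.61 = 172.005.
Planner sets c_i = Σα_j = 14.1 for every i, so G^SO = 4·14.1 = 56.4.
W^SO = (Σα)·G^SO − ½·4·(Σα)² = (4/2)·14.1² = 397.62.
Deadweight loss = W^SO − W^NE = 225.615.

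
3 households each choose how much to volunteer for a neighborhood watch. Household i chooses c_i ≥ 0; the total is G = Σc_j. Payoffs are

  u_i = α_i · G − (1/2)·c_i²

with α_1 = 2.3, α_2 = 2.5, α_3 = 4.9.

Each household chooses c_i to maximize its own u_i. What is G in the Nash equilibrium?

Household i's FOC: ∂u_i/∂c_i = α_i − c_i = 0, so c_i* = α_i.
NE contributions = (2.3, 2.5, 4.9); G = 9.7.

9.7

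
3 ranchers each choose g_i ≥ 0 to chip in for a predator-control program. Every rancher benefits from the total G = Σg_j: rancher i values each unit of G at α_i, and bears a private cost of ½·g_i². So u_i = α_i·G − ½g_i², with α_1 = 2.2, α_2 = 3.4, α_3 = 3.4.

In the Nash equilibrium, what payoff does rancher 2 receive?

Rancher i's FOC: ∂u_i/∂g_i = α_i − g_i = 0, so g_i* = α_i.
NE contributions = (2.2, 3.4, 3.4); G = 9.
u_2 = α_2·G − ½·(g_2)² = 3.4·9 − ½·3.4² = 24.82.

24.82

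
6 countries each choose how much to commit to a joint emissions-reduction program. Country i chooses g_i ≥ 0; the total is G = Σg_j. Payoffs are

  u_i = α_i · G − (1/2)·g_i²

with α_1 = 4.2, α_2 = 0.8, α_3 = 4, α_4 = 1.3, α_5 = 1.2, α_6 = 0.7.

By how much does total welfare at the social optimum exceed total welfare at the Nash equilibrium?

Country i's FOC: ∂u_i/∂g_i = α_i − g_i = 0, so g_i* = α_i.
NE contributions = (4.2, 0.8, 4, 1.3, 1.2, 0.7); G = 12.2.
W^NE = (Σα)·G − ½Σα_i² = 12.2² − ½·37.9 = 129.89.
Planner sets g_i = Σα_j = 12.2 for every i, so G^SO = 6·12.2 = 73.2.
W^SO = (Σα)·G^SO − ½·6·(Σα)² = (6/2)·12.2² = 446.52.
Deadweight loss = W^SO − W^NE = 316.63.

316.63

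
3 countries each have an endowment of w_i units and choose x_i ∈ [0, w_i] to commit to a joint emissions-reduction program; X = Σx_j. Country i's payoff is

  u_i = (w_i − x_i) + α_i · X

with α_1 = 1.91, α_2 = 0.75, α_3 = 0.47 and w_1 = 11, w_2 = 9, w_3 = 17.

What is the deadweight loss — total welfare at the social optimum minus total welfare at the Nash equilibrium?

55.38

∂u_i/∂x_i = α_i − 1, so country i contributes w_i if α_i > 1, else 0.
α_i > 1 for i ∈ {1}; NE contributions (11, 0, 0), X = 11.
W^NE = Σw_i − X^NE + (Σα_i)·X^NE = 37 + 2.13·11 = 60.43.
Planner: ∂(Σu_j)/∂x_i = Σα_j − 1 = 2.13 > 0, so everyone contributes w_i; X^SO = 37, W^SO = 37 + 2.13·37 = 115.81.
Deadweight loss = 55.38.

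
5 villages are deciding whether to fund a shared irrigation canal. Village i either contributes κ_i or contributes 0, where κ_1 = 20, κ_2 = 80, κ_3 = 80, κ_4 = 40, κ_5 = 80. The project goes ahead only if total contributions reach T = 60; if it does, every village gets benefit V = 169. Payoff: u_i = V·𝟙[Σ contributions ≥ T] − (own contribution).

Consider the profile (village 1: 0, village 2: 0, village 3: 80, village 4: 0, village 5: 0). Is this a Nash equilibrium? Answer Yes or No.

Yes

Total = 80 ≥ 60: provided.
Village 1 (pledges 0, payoff 169): pledging 20 → total 100, payoff 149. No gain.
Village 2 (pledges 0, payoff 169): pledging 80 → total 160, payoff 89. No gain.
Village 3 (pledges 80, payoff 89): dropping to 0 → total 0, payoff 0. No gain.
Village 4 (pledges 0, payoff 169): pledging 40 → total 120, payoff 129. No gain.
Village 5 (pledges 0, payoff 169): pledging 80 → total 160, payoff 89. No gain.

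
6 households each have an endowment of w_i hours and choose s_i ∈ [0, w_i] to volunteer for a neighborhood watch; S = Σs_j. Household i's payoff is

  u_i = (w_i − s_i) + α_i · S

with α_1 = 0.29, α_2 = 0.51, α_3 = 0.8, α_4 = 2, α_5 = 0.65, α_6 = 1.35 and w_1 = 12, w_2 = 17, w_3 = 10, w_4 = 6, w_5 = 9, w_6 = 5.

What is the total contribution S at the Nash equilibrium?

∂u_i/∂s_i = α_i − 1, so household i contributes w_i if α_i > 1, else 0.
α_i > 1 for i ∈ {4, 6}; NE contributions (0, 0, 0, 6, 0, 5), S = 11.

11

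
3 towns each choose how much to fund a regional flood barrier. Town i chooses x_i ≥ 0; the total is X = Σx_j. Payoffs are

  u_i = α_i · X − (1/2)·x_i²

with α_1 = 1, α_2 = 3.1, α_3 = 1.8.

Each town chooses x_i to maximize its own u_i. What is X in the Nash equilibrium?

5.9

Town i's FOC: ∂u_i/∂x_i = α_i − x_i = 0, so x_i* = α_i.
NE contributions = (1, 3.1, 1.8); X = 5.9.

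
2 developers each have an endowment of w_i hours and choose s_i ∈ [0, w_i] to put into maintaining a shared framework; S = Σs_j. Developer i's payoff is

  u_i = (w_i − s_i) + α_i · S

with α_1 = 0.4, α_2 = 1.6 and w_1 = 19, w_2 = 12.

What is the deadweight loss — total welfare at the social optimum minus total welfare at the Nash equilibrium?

∂u_i/∂s_i = α_i − 1, so developer i contributes w_i if α_i > 1, else 0.
α_i > 1 for i ∈ {2}; NE contributions (0, 12), S = 12.
W^NE = Σw_i − S^NE + (Σα_i)·S^NE = 31 + 1·12 = 43.
Planner: ∂(Σu_j)/∂s_i = Σα_j − 1 = 1 > 0, so everyone contributes w_i; S^SO = 31, W^SO = 31 + 1·31 = 62.
Deadweight loss = 19.

19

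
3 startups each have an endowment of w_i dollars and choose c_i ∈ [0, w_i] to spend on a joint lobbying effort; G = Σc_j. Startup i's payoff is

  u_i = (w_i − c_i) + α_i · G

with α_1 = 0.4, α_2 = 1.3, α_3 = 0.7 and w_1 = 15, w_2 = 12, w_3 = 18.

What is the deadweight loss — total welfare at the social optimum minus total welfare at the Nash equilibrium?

∂u_i/∂c_i = α_i − 1, so startup i contributes w_i if α_i > 1, else 0.
α_i > 1 for i ∈ {2}; NE contributions (0, 12, 0), G = 12.
W^NE = Σw_i − G^NE + (Σα_i)·G^NE = 45 + 1.4·12 = 61.8.
Planner: ∂(Σu_j)/∂c_i = Σα_j − 1 = 1.4 > 0, so everyone contributes w_i; G^SO = 45, W^SO = 45 + 1.4·45 = 108.
Deadweight loss = 46.2.

46.2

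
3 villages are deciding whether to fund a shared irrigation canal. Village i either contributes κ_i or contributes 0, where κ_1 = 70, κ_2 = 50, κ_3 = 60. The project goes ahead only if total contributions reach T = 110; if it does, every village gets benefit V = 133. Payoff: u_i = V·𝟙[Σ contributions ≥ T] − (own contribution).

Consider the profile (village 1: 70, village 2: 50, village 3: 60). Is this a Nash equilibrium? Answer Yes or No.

Total = 180 ≥ 110: provided.
Village 1 (pledges 70, payoff 63): dropping to 0 → total 110, payoff 133. Profitable deviation.

No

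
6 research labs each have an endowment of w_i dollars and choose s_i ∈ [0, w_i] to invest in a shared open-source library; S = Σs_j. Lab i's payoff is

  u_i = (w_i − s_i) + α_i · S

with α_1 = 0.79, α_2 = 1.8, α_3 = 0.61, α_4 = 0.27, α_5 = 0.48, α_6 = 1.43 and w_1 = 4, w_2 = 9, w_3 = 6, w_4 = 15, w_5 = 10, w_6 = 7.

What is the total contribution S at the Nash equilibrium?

16

∂u_i/∂s_i = α_i − 1, so lab i contributes w_i if α_i > 1, else 0.
α_i > 1 for i ∈ {2, 6}; NE contributions (0, 9, 0, 0, 0, 7), S = 16.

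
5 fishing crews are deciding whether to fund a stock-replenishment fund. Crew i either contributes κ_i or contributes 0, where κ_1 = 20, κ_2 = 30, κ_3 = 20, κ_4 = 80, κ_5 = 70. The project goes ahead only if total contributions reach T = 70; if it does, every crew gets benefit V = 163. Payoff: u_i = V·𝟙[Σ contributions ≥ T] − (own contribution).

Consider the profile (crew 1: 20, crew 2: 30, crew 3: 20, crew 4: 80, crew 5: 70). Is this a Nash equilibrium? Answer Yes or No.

No

Total = 220 ≥ 70: provided.
Crew 1 (pledges 20, payoff 143): dropping to 0 → total 200, payoff 163. Profitable deviation.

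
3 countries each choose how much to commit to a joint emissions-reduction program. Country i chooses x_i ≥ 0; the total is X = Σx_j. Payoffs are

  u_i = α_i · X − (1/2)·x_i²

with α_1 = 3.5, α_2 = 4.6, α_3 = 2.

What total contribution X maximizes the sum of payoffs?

30.3

Planner FOC: ∂(Σu_j)/∂x_i = (Σα_j) − x_i = 0, so x_i^SO = Σα_j = 10.1 for every i; X^SO = 30.3.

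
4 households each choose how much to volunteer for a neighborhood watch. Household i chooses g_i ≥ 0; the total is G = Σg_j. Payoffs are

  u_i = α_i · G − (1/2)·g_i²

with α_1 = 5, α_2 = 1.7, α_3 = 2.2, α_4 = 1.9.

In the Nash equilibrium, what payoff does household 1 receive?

41.5

Household i's FOC: ∂u_i/∂g_i = α_i − g_i = 0, so g_i* = α_i.
NE contributions = (5, 1.7, 2.2, 1.9); G = 10.8.
u_1 = α_1·G − ½·(g_1)² = 5·10.8 − ½·5² = 41.5.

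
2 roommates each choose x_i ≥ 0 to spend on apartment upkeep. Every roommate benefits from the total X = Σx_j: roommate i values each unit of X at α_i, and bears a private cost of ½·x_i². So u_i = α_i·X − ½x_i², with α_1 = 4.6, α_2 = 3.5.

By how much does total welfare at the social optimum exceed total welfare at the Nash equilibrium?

16.705

Roommate i's FOC: ∂u_i/∂x_i = α_i − x_i = 0, so x_i* = α_i.
NE contributions = (4.6, 3.5); X = 8.1.
W^NE = (Σα)·X − ½Σα_i² = 8.1² − ½·33.41 = 48.905.
Planner sets x_i = Σα_j = 8.1 for every i, so X^SO = 2·8.1 = 16.2.
W^SO = (Σα)·X^SO − ½·2·(Σα)² = (2/2)·8.1² = 65.61.
Deadweight loss = W^SO − W^NE = 16.705.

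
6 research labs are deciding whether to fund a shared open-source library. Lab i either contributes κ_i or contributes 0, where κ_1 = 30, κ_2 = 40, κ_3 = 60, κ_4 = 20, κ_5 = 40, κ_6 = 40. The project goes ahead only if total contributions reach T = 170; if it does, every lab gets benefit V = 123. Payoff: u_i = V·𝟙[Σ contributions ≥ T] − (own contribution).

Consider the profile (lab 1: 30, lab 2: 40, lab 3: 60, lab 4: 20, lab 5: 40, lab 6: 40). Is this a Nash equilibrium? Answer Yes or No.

Total = 230 ≥ 170: provided.
Lab 1 (pledges 30, payoff 93): dropping to 0 → total 200, payoff 123. Profitable deviation.

No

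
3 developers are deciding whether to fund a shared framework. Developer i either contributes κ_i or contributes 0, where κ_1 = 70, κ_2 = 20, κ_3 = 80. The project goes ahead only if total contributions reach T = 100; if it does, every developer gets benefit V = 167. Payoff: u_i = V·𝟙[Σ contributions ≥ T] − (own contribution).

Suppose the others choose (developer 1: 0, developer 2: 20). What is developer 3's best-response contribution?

80

Others' total = 20. Contributing 80 brings total to 100 ≥ 100: gain V − κ_3 = 87.
Best response: 80.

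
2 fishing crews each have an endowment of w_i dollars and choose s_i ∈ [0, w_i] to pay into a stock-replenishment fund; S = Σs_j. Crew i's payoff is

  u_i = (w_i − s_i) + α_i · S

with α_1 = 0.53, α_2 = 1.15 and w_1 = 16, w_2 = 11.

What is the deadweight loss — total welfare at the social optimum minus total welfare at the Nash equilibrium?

∂u_i/∂s_i = α_i − 1, so crew i contributes w_i if α_i > 1, else 0.
α_i > 1 for i ∈ {2}; NE contributions (0, 11), S = 11.
W^NE = Σw_i − S^NE + (Σα_i)·S^NE = 27 + 0.68·11 = 34.48.
Planner: ∂(Σu_j)/∂s_i = Σα_j − 1 = 0.68 > 0, so everyone contributes w_i; S^SO = 27, W^SO = 27 + 0.68·27 = 45.36.
Deadweight loss = 10.88.

10.88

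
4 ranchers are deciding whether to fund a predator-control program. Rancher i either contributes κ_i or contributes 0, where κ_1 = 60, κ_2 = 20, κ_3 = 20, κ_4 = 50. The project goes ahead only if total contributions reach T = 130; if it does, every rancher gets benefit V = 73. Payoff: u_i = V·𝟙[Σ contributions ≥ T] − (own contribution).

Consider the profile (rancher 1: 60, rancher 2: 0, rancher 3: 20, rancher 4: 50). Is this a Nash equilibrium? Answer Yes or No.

Yes

Total = 130 ≥ 130: provided.
Rancher 1 (pledges 60, payoff 13): dropping to 0 → total 70, payoff 0. No gain.
Rancher 2 (pledges 0, payoff 73): pledging 20 → total 150, payoff 53. No gain.
Rancher 3 (pledges 20, payoff 53): dropping to 0 → total 110, payoff 0. No gain.
Rancher 4 (pledges 50, payoff 23): dropping to 0 → total 80, payoff 0. No gain.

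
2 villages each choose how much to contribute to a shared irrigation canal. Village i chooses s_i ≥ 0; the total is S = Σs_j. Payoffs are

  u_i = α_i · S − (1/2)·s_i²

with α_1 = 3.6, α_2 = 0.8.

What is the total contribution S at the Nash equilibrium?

Village i's FOC: ∂u_i/∂s_i = α_i − s_i = 0, so s_i* = α_i.
NE contributions = (3.6, 0.8); S = 4.4.

4.4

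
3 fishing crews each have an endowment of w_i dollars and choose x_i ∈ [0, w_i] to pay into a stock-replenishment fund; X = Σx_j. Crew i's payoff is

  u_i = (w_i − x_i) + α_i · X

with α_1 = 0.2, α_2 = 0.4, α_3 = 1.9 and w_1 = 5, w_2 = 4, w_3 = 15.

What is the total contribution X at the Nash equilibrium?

∂u_i/∂x_i = α_i − 1, so crew i contributes w_i if α_i > 1, else 0.
α_i > 1 for i ∈ {3}; NE contributions (0, 0, 15), X = 15.

15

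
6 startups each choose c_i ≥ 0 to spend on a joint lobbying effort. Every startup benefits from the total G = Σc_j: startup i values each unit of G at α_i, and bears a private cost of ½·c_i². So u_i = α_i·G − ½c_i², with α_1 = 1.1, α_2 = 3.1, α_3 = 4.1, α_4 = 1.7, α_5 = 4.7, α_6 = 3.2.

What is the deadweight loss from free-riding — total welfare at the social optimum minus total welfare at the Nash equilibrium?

Startup i's FOC: ∂u_i/∂c_i = α_i − c_i = 0, so c_i* = α_i.
NE contributions = (1.1, 3.1, 4.1, 1.7, 4.7, 3.2); G = 17.9.
W^NE = (Σα)·G − ½Σα_i² = 17.9² − ½·62.85 = 288.985.
Planner sets c_i = Σα_j = 17.9 for every i, so G^SO = 6·17.9 = 107.4.
W^SO = (Σα)·G^SO − ½·6·(Σα)² = (6/2)·17.9² = 961.23.
Deadweight loss = W^SO − W^NE = 672.245.

672.245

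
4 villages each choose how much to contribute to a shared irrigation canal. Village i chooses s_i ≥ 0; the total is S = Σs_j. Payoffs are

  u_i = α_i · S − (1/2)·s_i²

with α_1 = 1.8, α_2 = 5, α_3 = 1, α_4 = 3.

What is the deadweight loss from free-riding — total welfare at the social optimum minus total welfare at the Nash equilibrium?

135.76

Village i's FOC: ∂u_i/∂s_i = α_i − s_i = 0, so s_i* = α_i.
NE contributions = (1.8, 5, 1, 3); S = 10.8.
W^NE = (Σα)·S − ½Σα_i² = 10.8² − ½·38.24 = 97.52.
Planner sets s_i = Σα_j = 10.8 for every i, so S^SO = 4·10.8 = 43.2.
W^SO = (Σα)·S^SO − ½·4·(Σα)² = (4/2)·10.8² = 233.28.
Deadweight loss = W^SO − W^NE = 135.76.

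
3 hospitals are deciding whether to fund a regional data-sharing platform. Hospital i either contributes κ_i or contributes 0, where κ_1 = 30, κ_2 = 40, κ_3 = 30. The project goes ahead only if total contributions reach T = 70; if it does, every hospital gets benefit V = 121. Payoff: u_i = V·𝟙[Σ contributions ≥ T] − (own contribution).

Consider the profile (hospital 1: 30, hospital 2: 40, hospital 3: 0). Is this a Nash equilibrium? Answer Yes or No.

Yes

Total = 70 ≥ 70: provided.
Hospital 1 (pledges 30, payoff 91): dropping to 0 → total 40, payoff 0. No gain.
Hospital 2 (pledges 40, payoff 81): dropping to 0 → total 30, payoff 0. No gain.
Hospital 3 (pledges 0, payoff 121): pledging 30 → total 100, payoff 91. No gain.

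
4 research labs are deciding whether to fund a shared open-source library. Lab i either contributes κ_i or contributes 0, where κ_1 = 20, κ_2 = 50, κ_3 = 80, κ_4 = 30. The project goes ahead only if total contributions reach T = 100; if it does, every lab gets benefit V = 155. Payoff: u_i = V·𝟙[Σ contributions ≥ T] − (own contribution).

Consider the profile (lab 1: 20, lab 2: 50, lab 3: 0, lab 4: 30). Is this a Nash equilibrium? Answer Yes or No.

Total = 100 ≥ 100: provided.
Lab 1 (pledges 20, payoff 135): dropping to 0 → total 80, payoff 0. No gain.
Lab 2 (pledges 50, payoff 105): dropping to 0 → total 50, payoff 0. No gain.
Lab 3 (pledges 0, payoff 155): pledging 80 → total 180, payoff 75. No gain.
Lab 4 (pledges 30, payoff 125): dropping to 0 → total 70, payoff 0. No gain.

Yes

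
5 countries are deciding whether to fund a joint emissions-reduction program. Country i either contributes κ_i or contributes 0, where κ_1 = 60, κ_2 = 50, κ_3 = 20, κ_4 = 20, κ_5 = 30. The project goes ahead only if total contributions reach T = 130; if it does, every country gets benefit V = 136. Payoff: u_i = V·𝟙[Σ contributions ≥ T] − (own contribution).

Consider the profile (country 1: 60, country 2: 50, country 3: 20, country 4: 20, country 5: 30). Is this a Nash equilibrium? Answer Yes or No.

No

Total = 180 ≥ 130: provided.
Country 1 (pledges 60, payoff 76): dropping to 0 → total 120, payoff 0. No gain.
Country 2 (pledges 50, payoff 86): dropping to 0 → total 130, payoff 136. Profitable deviation.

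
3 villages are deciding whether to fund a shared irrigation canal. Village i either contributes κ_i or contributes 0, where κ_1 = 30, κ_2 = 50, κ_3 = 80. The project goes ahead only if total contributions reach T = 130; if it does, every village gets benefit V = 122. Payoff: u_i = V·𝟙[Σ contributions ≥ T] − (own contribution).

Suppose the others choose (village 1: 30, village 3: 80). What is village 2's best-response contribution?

Others' total = 110. Contributing 50 brings total to 160 ≥ 130: gain V − κ_2 = 72.
Best response: 50.

50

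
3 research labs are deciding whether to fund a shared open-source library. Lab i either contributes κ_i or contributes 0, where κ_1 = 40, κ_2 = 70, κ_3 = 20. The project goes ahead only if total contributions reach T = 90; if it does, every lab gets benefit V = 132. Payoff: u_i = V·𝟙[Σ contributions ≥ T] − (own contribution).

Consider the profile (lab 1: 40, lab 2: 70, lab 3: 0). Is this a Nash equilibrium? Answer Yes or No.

Yes

Total = 110 ≥ 90: provided.
Lab 1 (pledges 40, payoff 92): dropping to 0 → total 70, payoff 0. No gain.
Lab 2 (pledges 70, payoff 62): dropping to 0 → total 40, payoff 0. No gain.
Lab 3 (pledges 0, payoff 132): pledging 20 → total 130, payoff 112. No gain.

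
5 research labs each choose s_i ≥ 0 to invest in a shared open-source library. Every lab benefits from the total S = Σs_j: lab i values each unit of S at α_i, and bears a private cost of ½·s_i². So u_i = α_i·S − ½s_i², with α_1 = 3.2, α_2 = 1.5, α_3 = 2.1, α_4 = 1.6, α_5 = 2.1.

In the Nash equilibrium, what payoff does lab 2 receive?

14.625

Lab i's FOC: ∂u_i/∂s_i = α_i − s_i = 0, so s_i* = α_i.
NE contributions = (3.2, 1.5, 2.1, 1.6, 2.1); S = 10.5.
u_2 = α_2·S − ½·(s_2)² = 1.5·10.5 − ½·1.5² = 14.625.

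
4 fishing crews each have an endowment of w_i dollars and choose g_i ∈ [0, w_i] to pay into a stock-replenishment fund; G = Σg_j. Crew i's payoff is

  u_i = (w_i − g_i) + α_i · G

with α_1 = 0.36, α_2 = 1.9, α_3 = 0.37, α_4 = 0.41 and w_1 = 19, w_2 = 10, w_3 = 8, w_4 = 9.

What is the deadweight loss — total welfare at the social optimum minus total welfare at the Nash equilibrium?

73.44

∂u_i/∂g_i = α_i − 1, so crew i contributes w_i if α_i > 1, else 0.
α_i > 1 for i ∈ {2}; NE contributions (0, 10, 0, 0), G = 10.
W^NE = Σw_i − G^NE + (Σα_i)·G^NE = 46 + 2.04·10 = 66.4.
Planner: ∂(Σu_j)/∂g_i = Σα_j − 1 = 2.04 > 0, so everyone contributes w_i; G^SO = 46, W^SO = 46 + 2.04·46 = 139.84.
Deadweight loss = 73.44.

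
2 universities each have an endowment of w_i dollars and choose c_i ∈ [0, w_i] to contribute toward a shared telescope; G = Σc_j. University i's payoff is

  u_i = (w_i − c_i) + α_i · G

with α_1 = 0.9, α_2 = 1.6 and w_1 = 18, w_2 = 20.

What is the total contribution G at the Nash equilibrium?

20

∂u_i/∂c_i = α_i − 1, so university i contributes w_i if α_i > 1, else 0.
α_i > 1 for i ∈ {2}; NE contributions (0, 20), G = 20.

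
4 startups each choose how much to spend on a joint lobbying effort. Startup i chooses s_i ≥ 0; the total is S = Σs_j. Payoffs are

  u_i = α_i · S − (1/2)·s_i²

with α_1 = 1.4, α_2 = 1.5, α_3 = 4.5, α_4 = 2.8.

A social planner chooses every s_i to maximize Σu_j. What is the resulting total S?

40.8

Planner FOC: ∂(Σu_j)/∂s_i = (Σα_j) − s_i = 0, so s_i^SO = Σα_j = 10.2 for every i; S^SO = 40.8.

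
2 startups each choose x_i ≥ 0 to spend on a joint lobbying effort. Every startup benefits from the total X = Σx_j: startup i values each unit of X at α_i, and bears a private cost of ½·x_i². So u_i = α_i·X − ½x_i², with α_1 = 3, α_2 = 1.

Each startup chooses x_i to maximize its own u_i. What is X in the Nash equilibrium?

Startup i's FOC: ∂u_i/∂x_i = α_i − x_i = 0, so x_i* = α_i.
NE contributions = (3, 1); X = 4.

4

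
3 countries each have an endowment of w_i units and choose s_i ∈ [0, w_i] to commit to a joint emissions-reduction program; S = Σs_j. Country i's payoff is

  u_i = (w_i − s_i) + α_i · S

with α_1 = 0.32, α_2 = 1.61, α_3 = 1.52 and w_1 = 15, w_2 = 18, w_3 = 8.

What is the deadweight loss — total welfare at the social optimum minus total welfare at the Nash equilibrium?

∂u_i/∂s_i = α_i − 1, so country i contributes w_i if α_i > 1, else 0.
α_i > 1 for i ∈ {2, 3}; NE contributions (0, 18, 8), S = 26.
W^NE = Σw_i − S^NE + (Σα_i)·S^NE = 41 + 2.45·26 = 104.7.
Planner: ∂(Σu_j)/∂s_i = Σα_j − 1 = 2.45 > 0, so everyone contributes w_i; S^SO = 41, W^SO = 41 + 2.45·41 = 141.45.
Deadweight loss = 36.75.

36.75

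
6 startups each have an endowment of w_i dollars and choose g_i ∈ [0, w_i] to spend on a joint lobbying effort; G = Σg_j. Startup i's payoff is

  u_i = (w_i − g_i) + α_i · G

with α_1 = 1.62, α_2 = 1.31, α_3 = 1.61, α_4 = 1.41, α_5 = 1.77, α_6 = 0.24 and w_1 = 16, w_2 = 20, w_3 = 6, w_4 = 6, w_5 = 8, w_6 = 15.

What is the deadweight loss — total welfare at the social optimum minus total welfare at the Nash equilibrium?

104.4

∂u_i/∂g_i = α_i − 1, so startup i contributes w_i if α_i > 1, else 0.
α_i > 1 for i ∈ {1, 2, 3, 4, 5}; NE contributions (16, 20, 6, 6, 8, 0), G = 56.
W^NE = Σw_i − G^NE + (Σα_i)·G^NE = 71 + 6.96·56 = 460.76.
Planner: ∂(Σu_j)/∂g_i = Σα_j − 1 = 6.96 > 0, so everyone contributes w_i; G^SO = 71, W^SO = 71 + 6.96·71 = 565.16.
Deadweight loss = 104.4.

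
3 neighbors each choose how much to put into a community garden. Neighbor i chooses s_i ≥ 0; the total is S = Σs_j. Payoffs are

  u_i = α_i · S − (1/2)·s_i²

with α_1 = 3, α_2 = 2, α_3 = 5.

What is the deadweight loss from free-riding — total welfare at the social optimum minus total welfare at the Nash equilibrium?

Neighbor i's FOC: ∂u_i/∂s_i = α_i − s_i = 0, so s_i* = α_i.
NE contributions = (3, 2, 5); S = 10.
W^NE = (Σα)·S − ½Σα_i² = 10² − ½·38 = 81.
Planner sets s_i = Σα_j = 10 for every i, so S^SO = 3·10 = 30.
W^SO = (Σα)·S^SO − ½·3·(Σα)² = (3/2)·10² = 150.
Deadweight loss = W^SO − W^NE = 69.

69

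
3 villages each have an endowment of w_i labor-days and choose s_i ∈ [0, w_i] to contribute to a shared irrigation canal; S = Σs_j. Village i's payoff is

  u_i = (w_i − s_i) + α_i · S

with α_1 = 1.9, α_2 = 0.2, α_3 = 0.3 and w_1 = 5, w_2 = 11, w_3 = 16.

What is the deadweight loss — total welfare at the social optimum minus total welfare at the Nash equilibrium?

∂u_i/∂s_i = α_i − 1, so village i contributes w_i if α_i > 1, else 0.
α_i > 1 for i ∈ {1}; NE contributions (5, 0, 0), S = 5.
W^NE = Σw_i − S^NE + (Σα_i)·S^NE = 32 + 1.4·5 = 39.
Planner: ∂(Σu_j)/∂s_i = Σα_j − 1 = 1.4 > 0, so everyone contributes w_i; S^SO = 32, W^SO = 32 + 1.4·32 = 76.8.
Deadweight loss = 37.8.

37.8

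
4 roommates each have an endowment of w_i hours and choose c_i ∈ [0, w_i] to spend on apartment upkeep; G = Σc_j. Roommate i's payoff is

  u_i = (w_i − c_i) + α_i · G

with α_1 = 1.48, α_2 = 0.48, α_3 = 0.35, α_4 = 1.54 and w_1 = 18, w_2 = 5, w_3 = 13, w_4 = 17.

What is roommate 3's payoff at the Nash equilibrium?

25.25

∂u_i/∂c_i = α_i − 1, so roommate i contributes w_i if α_i > 1, else 0.
α_i > 1 for i ∈ {1, 4}; NE contributions (18, 0, 0, 17), G = 35.
u_3 = (13 − 0) + 0.35·35 = 25.25.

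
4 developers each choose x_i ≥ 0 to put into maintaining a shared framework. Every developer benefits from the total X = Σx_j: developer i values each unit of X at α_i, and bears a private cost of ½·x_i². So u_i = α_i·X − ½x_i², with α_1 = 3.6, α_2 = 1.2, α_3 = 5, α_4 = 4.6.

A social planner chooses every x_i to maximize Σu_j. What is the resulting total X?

57.6

Planner FOC: ∂(Σu_j)/∂x_i = (Σα_j) − x_i = 0, so x_i^SO = Σα_j = 14.4 for every i; X^SO = 57.6.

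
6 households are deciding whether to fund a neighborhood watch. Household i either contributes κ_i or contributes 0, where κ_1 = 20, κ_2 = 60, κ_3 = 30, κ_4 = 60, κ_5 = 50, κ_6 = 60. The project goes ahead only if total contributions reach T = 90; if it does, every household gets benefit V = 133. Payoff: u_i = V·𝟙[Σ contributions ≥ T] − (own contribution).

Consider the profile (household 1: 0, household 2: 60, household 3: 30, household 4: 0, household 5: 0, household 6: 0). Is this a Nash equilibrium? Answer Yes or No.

Total = 90 ≥ 90: provided.
Household 1 (pledges 0, payoff 133): pledging 20 → total 110, payoff 113. No gain.
Household 2 (pledges 60, payoff 73): dropping to 0 → total 30, payoff 0. No gain.
Household 3 (pledges 30, payoff 103): dropping to 0 → total 60, payoff 0. No gain.
Household 4 (pledges 0, payoff 133): pledging 60 → total 150, payoff 73. No gain.
Household 5 (pledges 0, payoff 133): pledging 50 → total 140, payoff 83. No gain.
Household 6 (pledges 0, payoff 133): pledging 60 → total 150, payoff 73. No gain.

Yes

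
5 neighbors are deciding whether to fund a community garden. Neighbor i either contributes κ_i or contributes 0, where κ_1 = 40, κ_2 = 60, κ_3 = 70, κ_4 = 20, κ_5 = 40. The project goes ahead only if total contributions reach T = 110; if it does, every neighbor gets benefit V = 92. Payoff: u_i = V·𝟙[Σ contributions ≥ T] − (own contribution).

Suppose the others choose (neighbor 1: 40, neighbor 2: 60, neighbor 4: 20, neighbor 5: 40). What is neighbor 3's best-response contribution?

0

Others' total = 160 ≥ 110; contributing adds cost 70 for no extra benefit.
Best response: 0.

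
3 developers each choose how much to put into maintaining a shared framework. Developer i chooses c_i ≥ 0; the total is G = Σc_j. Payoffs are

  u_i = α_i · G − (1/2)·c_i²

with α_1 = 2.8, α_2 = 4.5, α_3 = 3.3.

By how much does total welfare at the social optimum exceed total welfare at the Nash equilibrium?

Developer i's FOC: ∂u_i/∂c_i = α_i − c_i = 0, so c_i* = α_i.
NE contributions = (2.8, 4.5, 3.3); G = 10.6.
W^NE = (Σα)·G − ½Σα_i² = 10.6² − ½·38.98 = 92.87.
Planner sets c_i = Σα_j = 10.6 for every i, so G^SO = 3·10.6 = 31.8.
W^SO = (Σα)·G^SO − ½·3·(Σα)² = (3/2)·10.6² = 168.54.
Deadweight loss = W^SO − W^NE = 75.67.

75.67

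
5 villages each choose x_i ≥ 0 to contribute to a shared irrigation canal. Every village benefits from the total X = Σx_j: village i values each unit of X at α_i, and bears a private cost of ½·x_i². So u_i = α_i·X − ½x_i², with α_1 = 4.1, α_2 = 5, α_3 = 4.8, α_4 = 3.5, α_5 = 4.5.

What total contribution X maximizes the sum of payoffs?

109.5

Planner FOC: ∂(Σu_j)/∂x_i = (Σα_j) − x_i = 0, so x_i^SO = Σα_j = 21.9 for every i; X^SO = 109.5.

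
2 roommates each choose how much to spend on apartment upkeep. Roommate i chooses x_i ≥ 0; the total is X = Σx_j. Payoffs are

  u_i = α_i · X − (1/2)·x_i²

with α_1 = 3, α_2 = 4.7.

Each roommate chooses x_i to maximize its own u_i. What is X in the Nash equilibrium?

7.7

Roommate i's FOC: ∂u_i/∂x_i = α_i − x_i = 0, so x_i* = α_i.
NE contributions = (3, 4.7); X = 7.7.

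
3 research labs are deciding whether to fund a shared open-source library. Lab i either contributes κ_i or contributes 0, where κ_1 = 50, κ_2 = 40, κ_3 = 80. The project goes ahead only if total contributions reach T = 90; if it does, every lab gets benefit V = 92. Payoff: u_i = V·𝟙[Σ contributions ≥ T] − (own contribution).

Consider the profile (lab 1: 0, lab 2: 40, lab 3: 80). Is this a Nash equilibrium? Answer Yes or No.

Total = 120 ≥ 90: provided.
Lab 1 (pledges 0, payoff 92): pledging 50 → total 170, payoff 42. No gain.
Lab 2 (pledges 40, payoff 52): dropping to 0 → total 80, payoff 0. No gain.
Lab 3 (pledges 80, payoff 12): dropping to 0 → total 40, payoff 0. No gain.

Yes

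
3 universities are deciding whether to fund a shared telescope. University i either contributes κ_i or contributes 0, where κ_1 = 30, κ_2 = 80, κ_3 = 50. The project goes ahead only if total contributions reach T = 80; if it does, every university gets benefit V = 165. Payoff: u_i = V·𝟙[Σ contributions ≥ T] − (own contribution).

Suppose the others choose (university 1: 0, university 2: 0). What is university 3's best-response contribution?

Others' total = 0. Even contributing 50 gives 50 < 80: no benefit either way.
Best response: 0.

0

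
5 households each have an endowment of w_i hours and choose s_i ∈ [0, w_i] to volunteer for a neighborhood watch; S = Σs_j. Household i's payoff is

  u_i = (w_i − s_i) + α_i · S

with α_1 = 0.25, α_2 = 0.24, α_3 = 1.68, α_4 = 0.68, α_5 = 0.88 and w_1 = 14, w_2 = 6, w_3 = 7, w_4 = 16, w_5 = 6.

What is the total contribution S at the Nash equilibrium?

∂u_i/∂s_i = α_i − 1, so household i contributes w_i if α_i > 1, else 0.
α_i > 1 for i ∈ {3}; NE contributions (0, 0, 7, 0, 0), S = 7.

7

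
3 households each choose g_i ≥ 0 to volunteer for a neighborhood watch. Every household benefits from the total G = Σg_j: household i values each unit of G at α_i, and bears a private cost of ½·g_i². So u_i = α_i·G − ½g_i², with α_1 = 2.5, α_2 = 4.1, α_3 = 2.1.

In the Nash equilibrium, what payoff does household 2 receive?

27.265

Household i's FOC: ∂u_i/∂g_i = α_i − g_i = 0, so g_i* = α_i.
NE contributions = (2.5, 4.1, 2.1); G = 8.7.
u_2 = α_2·G − ½·(g_2)² = 4.1·8.7 − ½·4.1² = 27.265.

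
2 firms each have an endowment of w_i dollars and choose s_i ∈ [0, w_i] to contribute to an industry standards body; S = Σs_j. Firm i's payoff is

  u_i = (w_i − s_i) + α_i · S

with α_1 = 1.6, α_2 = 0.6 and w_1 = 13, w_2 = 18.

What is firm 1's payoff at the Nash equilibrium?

20.8

∂u_i/∂s_i = α_i − 1, so firm i contributes w_i if α_i > 1, else 0.
α_i > 1 for i ∈ {1}; NE contributions (13, 0), S = 13.
u_1 = (13 − 13) + 1.6·13 = 20.8.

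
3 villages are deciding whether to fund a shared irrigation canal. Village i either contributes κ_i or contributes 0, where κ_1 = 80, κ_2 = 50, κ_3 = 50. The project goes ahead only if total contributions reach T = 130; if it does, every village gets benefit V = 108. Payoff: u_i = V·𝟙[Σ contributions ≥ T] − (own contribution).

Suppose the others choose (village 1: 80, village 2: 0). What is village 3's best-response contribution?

50

Others' total = 80. Contributing 50 brings total to 130 ≥ 130: gain V − κ_3 = 58.
Best response: 50.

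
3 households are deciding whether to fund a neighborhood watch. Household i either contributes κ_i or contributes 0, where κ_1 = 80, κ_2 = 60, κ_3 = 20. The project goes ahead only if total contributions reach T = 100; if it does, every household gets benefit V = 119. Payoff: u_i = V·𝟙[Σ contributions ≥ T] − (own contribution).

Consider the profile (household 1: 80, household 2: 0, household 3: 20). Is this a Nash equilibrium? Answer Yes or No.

Total = 100 ≥ 100: provided.
Household 1 (pledges 80, payoff 39): dropping to 0 → total 20, payoff 0. No gain.
Household 2 (pledges 0, payoff 119): pledging 60 → total 160, payoff 59. No gain.
Household 3 (pledges 20, payoff 99): dropping to 0 → total 80, payoff 0. No gain.

Yes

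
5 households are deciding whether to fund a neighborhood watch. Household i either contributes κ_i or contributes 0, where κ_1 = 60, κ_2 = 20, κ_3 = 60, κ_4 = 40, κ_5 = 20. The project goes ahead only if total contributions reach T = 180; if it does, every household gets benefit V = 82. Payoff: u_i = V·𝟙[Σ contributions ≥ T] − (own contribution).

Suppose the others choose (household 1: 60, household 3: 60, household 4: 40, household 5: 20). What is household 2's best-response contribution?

0

Others' total = 180 ≥ 180; contributing adds cost 20 for no extra benefit.
Best response: 0.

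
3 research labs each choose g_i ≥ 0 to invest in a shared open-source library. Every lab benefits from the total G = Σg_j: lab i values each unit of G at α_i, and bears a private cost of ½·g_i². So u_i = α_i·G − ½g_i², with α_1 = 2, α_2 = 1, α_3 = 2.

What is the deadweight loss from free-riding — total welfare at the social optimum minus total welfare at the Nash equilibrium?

17

Lab i's FOC: ∂u_i/∂g_i = α_i − g_i = 0, so g_i* = α_i.
NE contributions = (2, 1, 2); G = 5.
W^NE = (Σα)·G − ½Σα_i² = 5² − ½·9 = 20.5.
Planner sets g_i = Σα_j = 5 for every i, so G^SO = 3·5 = 15.
W^SO = (Σα)·G^SO − ½·3·(Σα)² = (3/2)·5² = 37.5.
Deadweight loss = W^SO − W^NE = 17.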